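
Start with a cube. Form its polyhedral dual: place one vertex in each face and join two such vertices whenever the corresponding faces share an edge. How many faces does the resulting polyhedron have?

8

The base solid has V = 8, E = 12, F = 6.
The dual swaps V and F and preserves E: V′ = F = 6, E′ = E = 12, F′ = V = 8.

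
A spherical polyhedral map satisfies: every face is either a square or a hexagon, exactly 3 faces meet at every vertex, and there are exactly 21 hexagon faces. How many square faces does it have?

Let x be the number of squares; then F = 21 + x.
Edge–face incidences: 2E = 6·21 + 4·x = 126 + 4x.
Every vertex has degree 3, so 3V = 2E.
Euler: V − E + F = 2 ⇒ (2E)/3 − E + (21 + x) = 2.
Multiply by 6: 2·(2E) − 3·(2E) + 6·(21 + x) = 12, i.e. 126 + 6x − (126 + 4x) = 12.
Collecting terms: 2x = 12, so x = 6.
Then 2E = 126 + 4·6 = 150, so E = 75, V = 2E/3 = 50, F = 21 + 6 = 27.

6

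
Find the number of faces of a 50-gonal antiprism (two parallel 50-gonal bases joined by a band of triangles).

102

An antiprism on an n-gon has two n-gon caps and 2n triangles: V = 2·50 = 100, E = 4·50 = 200, F = 2·50 + 2 = 102.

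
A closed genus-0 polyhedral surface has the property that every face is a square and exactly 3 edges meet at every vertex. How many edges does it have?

Each face has 4 edges and each edge borders two faces, so 2E = 4F.
Each vertex has degree 3, so 3V = 2E and hence V = 4F/3.
Euler: V − E + F = 2 ⇒ (4F/3) − (4F/2) + F = 2.
Multiply by 6: (8 − 12 + 6)F = 12, i.e. 2F = 12.
So F = 6, E = 4·6/2 = 12, V = 4·6/3 = 8.

12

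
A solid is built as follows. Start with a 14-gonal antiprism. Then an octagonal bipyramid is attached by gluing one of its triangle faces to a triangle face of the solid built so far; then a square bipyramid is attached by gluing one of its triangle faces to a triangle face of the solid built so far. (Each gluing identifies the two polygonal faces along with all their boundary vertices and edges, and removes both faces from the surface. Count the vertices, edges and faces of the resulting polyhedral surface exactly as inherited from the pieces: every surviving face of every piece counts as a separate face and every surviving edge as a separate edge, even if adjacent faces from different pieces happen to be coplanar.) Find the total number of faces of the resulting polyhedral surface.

A 14-gonal antiprism: V=28, E=56, F=30.
Attach an octagonal bipyramid (V=10, E=24, F=16) along a 3-gon: merge 3 vertices and 3 edges, delete both glued faces → V=35, E=77, F=44.
Attach a square bipyramid (V=6, E=12, F=8) along a 3-gon: merge 3 vertices and 3 edges, delete both glued faces → V=38, E=86, F=50.
Check: V − E + F = 38 − 86 + 50 = 2.

50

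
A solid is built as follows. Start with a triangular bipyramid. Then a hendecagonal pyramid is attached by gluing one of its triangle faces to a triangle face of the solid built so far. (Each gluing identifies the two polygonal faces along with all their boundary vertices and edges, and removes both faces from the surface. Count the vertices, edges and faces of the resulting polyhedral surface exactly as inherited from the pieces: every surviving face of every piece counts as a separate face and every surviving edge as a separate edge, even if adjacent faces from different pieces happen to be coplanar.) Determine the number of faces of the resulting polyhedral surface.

16

A triangular bipyramid: V=5, E=9, F=6.
Attach a hendecagonal pyramid (V=12, E=22, F=12) along a 3-gon: merge 3 vertices and 3 edges, delete both glued faces → V=14, E=28, F=16.
Check: V − E + F = 14 − 28 + 16 = 2.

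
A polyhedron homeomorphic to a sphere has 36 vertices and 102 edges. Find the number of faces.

Here V − E + F = 2.
F = 2 − V + E = 2 − 36 + 102 = 68.

68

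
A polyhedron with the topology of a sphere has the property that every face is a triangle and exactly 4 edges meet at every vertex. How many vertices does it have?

Each face has 3 edges and each edge borders two faces, so 2E = 3F.
Each vertex has degree 4, so 4V = 2E and hence V = 3F/4.
Euler: V − E + F = 2 ⇒ (3F/4) − (3F/2) + F = 2.
Multiply by 8: (6 − 12 + 8)F = 16, i.e. 2F = 16.
So F = 8, E = 3·8/2 = 12, V = 3·8/4 = 6.

6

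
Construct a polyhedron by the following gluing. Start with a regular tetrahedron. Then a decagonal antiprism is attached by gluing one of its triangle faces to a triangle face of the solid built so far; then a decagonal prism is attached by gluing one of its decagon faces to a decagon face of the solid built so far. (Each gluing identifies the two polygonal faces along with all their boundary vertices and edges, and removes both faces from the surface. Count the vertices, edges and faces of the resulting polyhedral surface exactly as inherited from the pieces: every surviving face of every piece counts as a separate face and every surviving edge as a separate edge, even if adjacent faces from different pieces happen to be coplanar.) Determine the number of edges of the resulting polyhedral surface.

63

A regular tetrahedron: V=4, E=6, F=4.
Attach a decagonal antiprism (V=20, E=40, F=22) along a 3-gon: merge 3 vertices and 3 edges, delete both glued faces → V=21, E=43, F=24.
Attach a decagonal prism (V=20, E=30, F=12) along a 10-gon: merge 10 vertices and 10 edges, delete both glued faces → V=31, E=63, F=34.
Check: V − E + F = 31 − 63 + 34 = 2.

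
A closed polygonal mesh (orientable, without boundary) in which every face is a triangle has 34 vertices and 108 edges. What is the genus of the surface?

2

Every face is a triangle and each edge borders two faces, so 3F = 2·108, giving F = 72.
χ = V − E + F = 34 − 108 + 72 = -2.
For a closed orientable surface χ = 2 − 2g, so g = (2 − (-2))/2 = 2.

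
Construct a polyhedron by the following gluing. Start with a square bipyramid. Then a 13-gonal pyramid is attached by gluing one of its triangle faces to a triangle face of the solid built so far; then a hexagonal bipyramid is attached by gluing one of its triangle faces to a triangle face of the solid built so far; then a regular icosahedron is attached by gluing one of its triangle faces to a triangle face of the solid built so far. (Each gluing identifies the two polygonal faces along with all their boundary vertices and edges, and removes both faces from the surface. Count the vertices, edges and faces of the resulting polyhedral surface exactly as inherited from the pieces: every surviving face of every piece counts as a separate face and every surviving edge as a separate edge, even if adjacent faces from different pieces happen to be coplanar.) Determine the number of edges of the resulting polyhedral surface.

A square bipyramid: V=6, E=12, F=8.
Attach a 13-gonal pyramid (V=14, E=26, F=14) along a 3-gon: merge 3 vertices and 3 edges, delete both glued faces → V=17, E=35, F=20.
Attach a hexagonal bipyramid (V=8, E=18, F=12) along a 3-gon: merge 3 vertices and 3 edges, delete both glued faces → V=22, E=50, F=30.
Attach a regular icosahedron (V=12, E=30, F=20) along a 3-gon: merge 3 vertices and 3 edges, delete both glued faces → V=31, E=77, F=48.
Check: V − E + F = 31 − 77 + 48 = 2.

77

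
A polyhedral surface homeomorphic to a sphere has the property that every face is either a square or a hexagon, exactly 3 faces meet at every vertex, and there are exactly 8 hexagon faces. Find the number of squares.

Let x be the number of squares; then F = 8 + x.
Edge–face incidences: 2E = 6·8 + 4·x = 48 + 4x.
Every vertex has degree 3, so 3V = 2E.
Euler: V − E + F = 2 ⇒ (2E)/3 − E + (8 + x) = 2.
Multiply by 6: 2·(2E) − 3·(2E) + 6·(8 + x) = 12, i.e. 48 + 6x − (48 + 4x) = 12.
Collecting terms: 2x = 12, so x = 6.
Then 2E = 48 + 4·6 = 72, so E = 36, V = 2E/3 = 24, F = 8 + 6 = 14.

6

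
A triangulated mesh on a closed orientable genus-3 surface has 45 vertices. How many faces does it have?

χ = 2 − 2·3 = -4, and every face is a triangle so 3F = 2E.
V − E + F = -4 with E = 3F/2 gives 45 − (3/2 − 1)·F = -4, so F = 98 and E = 147.

98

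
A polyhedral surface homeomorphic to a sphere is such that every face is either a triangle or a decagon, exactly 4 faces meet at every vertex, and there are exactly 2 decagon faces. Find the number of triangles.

Let x be the number of triangles; then F = 2 + x.
Edge–face incidences: 2E = 10·2 + 3·x = 20 + 3x.
Every vertex has degree 4, so 4V = 2E.
Euler: V − E + F = 2 ⇒ (2E)/4 − E + (2 + x) = 2.
Multiply by 8: 2·(2E) − 4·(2E) + 8·(2 + x) = 16, i.e. 16 + 8x − 2·(20 + 3x) = 16.
Collecting terms: 2x − 24 = 16, so 2x = 40, so x = 20.
Then 2E = 20 + 3·20 = 80, so E = 40, V = 2E/4 = 20, F = 2 + 20 = 22.

20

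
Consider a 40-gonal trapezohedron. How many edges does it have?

160

The n-trapezohedron (dual of the n-antiprism) has V = 2·40 + 2 = 82, E = 4·40 = 160, F = 2·40 = 80.
Check: V − E + F = 82 − 160 + 80 = 2.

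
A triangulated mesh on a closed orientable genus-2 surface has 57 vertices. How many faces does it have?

χ = 2 − 2·2 = -2, and every face is a triangle so 3F = 2E.
V − E + F = -2 with E = 3F/2 gives 57 − (3/2 − 1)·F = -2, so F = 118 and E = 177.

118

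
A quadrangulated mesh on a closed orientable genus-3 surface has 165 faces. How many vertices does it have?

χ = 2 − 2·3 = -4, and every face is a square so 4F = 2E.
E = 4·165/2 = 330. Then V = -4 + E − F = -4 + 330 − 165 = 161.

161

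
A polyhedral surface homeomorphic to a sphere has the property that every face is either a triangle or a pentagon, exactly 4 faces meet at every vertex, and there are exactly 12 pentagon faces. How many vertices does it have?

Let x be the number of triangles; then F = 12 + x.
Edge–face incidences: 2E = 5·12 + 3·x = 60 + 3x.
Every vertex has degree 4, so 4V = 2E.
Euler: V − E + F = 2 ⇒ (2E)/4 − E + (12 + x) = 2.
Multiply by 8: 2·(2E) − 4·(2E) + 8·(12 + x) = 16, i.e. 96 + 8x − 2·(60 + 3x) = 16.
Collecting terms: 2x − 24 = 16, so 2x = 40, so x = 20.
Then 2E = 60 + 3·20 = 120, so E = 60, V = 2E/4 = 30, F = 12 + 20 = 32.

30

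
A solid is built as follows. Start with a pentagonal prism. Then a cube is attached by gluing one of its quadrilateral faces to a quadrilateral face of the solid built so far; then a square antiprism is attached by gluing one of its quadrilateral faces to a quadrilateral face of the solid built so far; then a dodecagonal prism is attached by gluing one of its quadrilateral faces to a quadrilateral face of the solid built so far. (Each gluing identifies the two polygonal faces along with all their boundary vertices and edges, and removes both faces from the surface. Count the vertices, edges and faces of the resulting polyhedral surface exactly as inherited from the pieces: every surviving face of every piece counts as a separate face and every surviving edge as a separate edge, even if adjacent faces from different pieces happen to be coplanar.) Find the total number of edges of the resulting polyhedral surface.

67

A pentagonal prism: V=10, E=15, F=7.
Attach a cube (V=8, E=12, F=6) along a 4-gon: merge 4 vertices and 4 edges, delete both glued faces → V=14, E=23, F=11.
Attach a square antiprism (V=8, E=16, F=10) along a 4-gon: merge 4 vertices and 4 edges, delete both glued faces → V=18, E=35, F=19.
Attach a dodecagonal prism (V=24, E=36, F=14) along a 4-gon: merge 4 vertices and 4 edges, delete both glued faces → V=38, E=67, F=31.
Check: V − E + F = 38 − 67 + 31 = 2.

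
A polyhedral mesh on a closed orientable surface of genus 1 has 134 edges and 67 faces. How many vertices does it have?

67

For a closed orientable surface of genus 1, χ = 2 − 2·1 = 0.
V = 0 + E − F = 0 + 134 − 67 = 67.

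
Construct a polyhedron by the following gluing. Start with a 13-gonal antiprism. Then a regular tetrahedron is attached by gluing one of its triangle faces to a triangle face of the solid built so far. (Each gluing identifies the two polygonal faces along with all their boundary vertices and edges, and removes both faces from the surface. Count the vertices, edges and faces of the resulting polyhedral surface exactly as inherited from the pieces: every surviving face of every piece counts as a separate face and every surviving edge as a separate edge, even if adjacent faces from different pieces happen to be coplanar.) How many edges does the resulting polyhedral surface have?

55

A 13-gonal antiprism: V=26, E=52, F=28.
Attach a regular tetrahedron (V=4, E=6, F=4) along a 3-gon: merge 3 vertices and 3 edges, delete both glued faces → V=27, E=55, F=30.
Check: V − E + F = 27 − 55 + 30 = 2.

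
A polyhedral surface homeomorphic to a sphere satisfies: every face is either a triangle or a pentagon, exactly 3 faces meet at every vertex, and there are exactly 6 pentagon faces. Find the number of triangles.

2

Let x be the number of triangles; then F = 6 + x.
Edge–face incidences: 2E = 5·6 + 3·x = 30 + 3x.
Every vertex has degree 3, so 3V = 2E.
Euler: V − E + F = 2 ⇒ (2E)/3 − E + (6 + x) = 2.
Multiply by 6: 2·(2E) − 3·(2E) + 6·(6 + x) = 12, i.e. 36 + 6x − (30 + 3x) = 12.
Collecting terms: 3x + 6 = 12, so 3x = 6, so x = 2.
Then 2E = 30 + 3·2 = 36, so E = 18, V = 2E/3 = 12, F = 6 + 2 = 8.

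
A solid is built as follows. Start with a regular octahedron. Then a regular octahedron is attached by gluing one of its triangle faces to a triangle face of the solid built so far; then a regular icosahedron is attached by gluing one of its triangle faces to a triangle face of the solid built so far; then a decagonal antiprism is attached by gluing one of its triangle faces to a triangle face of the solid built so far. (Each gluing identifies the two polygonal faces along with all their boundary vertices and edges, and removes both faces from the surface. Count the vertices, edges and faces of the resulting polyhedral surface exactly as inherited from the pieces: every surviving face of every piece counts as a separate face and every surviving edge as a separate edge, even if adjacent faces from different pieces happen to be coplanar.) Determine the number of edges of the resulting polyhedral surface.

A regular octahedron: V=6, E=12, F=8.
Attach a regular octahedron (V=6, E=12, F=8) along a 3-gon: merge 3 vertices and 3 edges, delete both glued faces → V=9, E=21, F=14.
Attach a regular icosahedron (V=12, E=30, F=20) along a 3-gon: merge 3 vertices and 3 edges, delete both glued faces → V=18, E=48, F=32.
Attach a decagonal antiprism (V=20, E=40, F=22) along a 3-gon: merge 3 vertices and 3 edges, delete both glued faces → V=35, E=85, F=52.
Check: V − E + F = 35 − 85 + 52 = 2.

85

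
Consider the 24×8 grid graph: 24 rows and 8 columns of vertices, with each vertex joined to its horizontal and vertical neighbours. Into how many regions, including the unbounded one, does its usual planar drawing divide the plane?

162

The grid has V = 24·8 = 192 vertices and E = 24·7 + 8·23 = 352 edges.
F = 2 − V + E = 2 − 192 + 352 = 162.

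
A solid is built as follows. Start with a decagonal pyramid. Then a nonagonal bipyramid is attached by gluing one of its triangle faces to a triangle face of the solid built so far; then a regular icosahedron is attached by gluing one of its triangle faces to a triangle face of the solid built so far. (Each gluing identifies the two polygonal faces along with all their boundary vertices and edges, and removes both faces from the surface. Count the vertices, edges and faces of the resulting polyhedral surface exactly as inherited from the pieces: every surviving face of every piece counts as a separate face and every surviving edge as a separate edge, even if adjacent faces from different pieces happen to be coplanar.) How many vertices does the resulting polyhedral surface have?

28

A decagonal pyramid: V=11, E=20, F=11.
Attach a nonagonal bipyramid (V=11, E=27, F=18) along a 3-gon: merge 3 vertices and 3 edges, delete both glued faces → V=19, E=44, F=27.
Attach a regular icosahedron (V=12, E=30, F=20) along a 3-gon: merge 3 vertices and 3 edges, delete both glued faces → V=28, E=71, F=45.
Check: V − E + F = 28 − 71 + 45 = 2.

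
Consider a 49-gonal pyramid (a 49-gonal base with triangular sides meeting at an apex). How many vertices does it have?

A pyramid on an n-gon base has one n-gon and n triangles: V = 49 + 1 = 50, E = 2·49 = 98, F = 49 + 1 = 50.
Check: V − E + F = 50 − 98 + 50 = 2.

50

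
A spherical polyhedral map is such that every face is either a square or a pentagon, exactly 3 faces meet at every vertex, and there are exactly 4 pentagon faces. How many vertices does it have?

Let x be the number of squares; then F = 4 + x.
Edge–face incidences: 2E = 5·4 + 4·x = 20 + 4x.
Every vertex has degree 3, so 3V = 2E.
Euler: V − E + F = 2 ⇒ (2E)/3 − E + (4 + x) = 2.
Multiply by 6: 2·(2E) − 3·(2E) + 6·(4 + x) = 12, i.e. 24 + 6x − (20 + 4x) = 12.
Collecting terms: 2x + 4 = 12, so 2x = 8, so x = 4.
Then 2E = 20 + 4·4 = 36, so E = 18, V = 2E/3 = 12, F = 4 + 4 = 8.

12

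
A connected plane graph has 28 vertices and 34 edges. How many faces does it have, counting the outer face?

8

Euler's formula for a connected plane graph: V − E + F = 2, so F = 2 − 28 + 34 = 8.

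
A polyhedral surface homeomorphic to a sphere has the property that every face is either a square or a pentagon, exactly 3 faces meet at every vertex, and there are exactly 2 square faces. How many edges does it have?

24

Let x be the number of pentagons; then F = 2 + x.
Edge–face incidences: 2E = 4·2 + 5·x = 8 + 5x.
Every vertex has degree 3, so 3V = 2E.
Euler: V − E + F = 2 ⇒ (2E)/3 − E + (2 + x) = 2.
Multiply by 6: 2·(2E) − 3·(2E) + 6·(2 + x) = 12, i.e. 12 + 6x − (8 + 5x) = 12.
Collecting terms: x + 4 = 12, so x = 8.
Then 2E = 8 + 5·8 = 48, so E = 24, V = 2E/3 = 16, F = 2 + 8 = 10.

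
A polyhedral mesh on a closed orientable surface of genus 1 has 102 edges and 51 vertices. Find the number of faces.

51

For a closed orientable surface of genus 1, χ = 2 − 2·1 = 0.
F = 0 − V + E = 0 − 51 + 102 = 51.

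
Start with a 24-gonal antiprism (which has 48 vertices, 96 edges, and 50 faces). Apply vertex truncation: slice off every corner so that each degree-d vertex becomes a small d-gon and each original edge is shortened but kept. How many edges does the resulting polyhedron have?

Truncation replaces each original edge-end by a new vertex, so V′ = 2E = 192.
Each original edge survives, and each old vertex of degree d contributes d new edges; summing degrees gives Σd = 2E, so E′ = E + 2E = 3E = 288.
Each original face survives and each original vertex becomes one new face: F′ = F + V = 98.

288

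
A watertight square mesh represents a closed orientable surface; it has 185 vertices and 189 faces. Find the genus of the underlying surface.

3

Every face is a square, so 2E = 4·189 = 756, giving E = 378.
χ = V − E + F = 185 − 378 + 189 = -4.
For a closed orientable surface χ = 2 − 2g, so g = (2 − (-4))/2 = 3.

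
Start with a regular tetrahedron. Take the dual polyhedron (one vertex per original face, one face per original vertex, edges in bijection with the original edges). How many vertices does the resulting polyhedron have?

The base solid has V = 4, E = 6, F = 4.
The dual swaps V and F and preserves E: V′ = F = 4, E′ = E = 6, F′ = V = 4.

4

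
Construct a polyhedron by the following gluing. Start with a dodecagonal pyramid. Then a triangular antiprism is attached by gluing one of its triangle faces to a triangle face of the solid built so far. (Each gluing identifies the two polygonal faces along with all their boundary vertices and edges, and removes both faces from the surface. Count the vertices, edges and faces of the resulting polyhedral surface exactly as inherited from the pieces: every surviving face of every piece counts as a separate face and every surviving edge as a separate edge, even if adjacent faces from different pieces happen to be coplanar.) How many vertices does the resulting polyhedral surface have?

A dodecagonal pyramid: V=13, E=24, F=13.
Attach a triangular antiprism (V=6, E=12, F=8) along a 3-gon: merge 3 vertices and 3 edges, delete both glued faces → V=16, E=33, F=19.
Check: V − E + F = 16 − 33 + 19 = 2.

16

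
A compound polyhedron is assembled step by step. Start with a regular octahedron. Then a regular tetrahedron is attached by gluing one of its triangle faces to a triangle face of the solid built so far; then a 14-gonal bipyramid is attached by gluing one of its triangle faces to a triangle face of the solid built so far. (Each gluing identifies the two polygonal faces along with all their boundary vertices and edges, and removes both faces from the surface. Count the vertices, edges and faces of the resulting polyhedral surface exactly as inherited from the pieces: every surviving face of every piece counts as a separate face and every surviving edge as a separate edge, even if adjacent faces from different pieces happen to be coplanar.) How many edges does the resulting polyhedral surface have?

54

A regular octahedron: V=6, E=12, F=8.
Attach a regular tetrahedron (V=4, E=6, F=4) along a 3-gon: merge 3 vertices and 3 edges, delete both glued faces → V=7, E=15, F=10.
Attach a 14-gonal bipyramid (V=16, E=42, F=28) along a 3-gon: merge 3 vertices and 3 edges, delete both glued faces → V=20, E=54, F=36.
Check: V − E + F = 20 − 54 + 36 = 2.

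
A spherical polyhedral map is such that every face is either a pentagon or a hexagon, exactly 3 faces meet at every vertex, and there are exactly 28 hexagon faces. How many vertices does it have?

76

Let x be the number of pentagons; then F = 28 + x.
Edge–face incidences: 2E = 6·28 + 5·x = 168 + 5x.
Every vertex has degree 3, so 3V = 2E.
Euler: V − E + F = 2 ⇒ (2E)/3 − E + (28 + x) = 2.
Multiply by 6: 2·(2E) − 3·(2E) + 6·(28 + x) = 12, i.e. 168 + 6x − (168 + 5x) = 12.
Collecting terms: x = 12.
Then 2E = 168 + 5·12 = 228, so E = 114, V = 2E/3 = 76, F = 28 + 12 = 40.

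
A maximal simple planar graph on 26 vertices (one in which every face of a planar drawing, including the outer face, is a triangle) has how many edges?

In a plane triangulation 3F = 2E and V − E + F = 2, so E = 3V − 6 = 3·26 − 6 = 72.

72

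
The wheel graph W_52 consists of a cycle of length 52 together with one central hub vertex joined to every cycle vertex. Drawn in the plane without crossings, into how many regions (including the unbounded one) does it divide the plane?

53

W_52 has V = 52 + 1 = 53 vertices and E = 2·52 = 104 edges.
By Euler's formula F = 2 − V + E = 2 − 53 + 104 = 53.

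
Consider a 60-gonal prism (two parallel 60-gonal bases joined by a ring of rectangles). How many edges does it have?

A prism on an n-gon has two n-gon bases and n rectangular sides: V = 2·60 = 120, E = 3·60 = 180, F = 60 + 2 = 62.

180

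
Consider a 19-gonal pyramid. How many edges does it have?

38

A pyramid on an n-gon base has one n-gon and n triangles: V = 19 + 1 = 20, E = 2·19 = 38, F = 19 + 1 = 20.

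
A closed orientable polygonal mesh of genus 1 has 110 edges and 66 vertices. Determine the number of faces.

For a closed orientable surface of genus 1, χ = 2 − 2·1 = 0.
F = 0 − V + E = 0 − 66 + 110 = 44.

44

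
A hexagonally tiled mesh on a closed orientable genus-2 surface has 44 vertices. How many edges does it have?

69

χ = 2 − 2·2 = -2, and every face is a hexagon so 6F = 2E.
V − E + F = -2 with E = 6F/2 gives 44 − (6/2 − 1)·F = -2, so F = 23 and E = 69.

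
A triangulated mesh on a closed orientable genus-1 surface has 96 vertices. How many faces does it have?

192

χ = 2 − 2·1 = 0, and every face is a triangle so 3F = 2E.
V − E + F = 0 with E = 3F/2 gives 96 − (3/2 − 1)·F = 0, so F = 192 and E = 288.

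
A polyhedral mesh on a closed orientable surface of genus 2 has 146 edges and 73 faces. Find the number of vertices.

For a closed orientable surface of genus 2, χ = 2 − 2·2 = -2.
V = -2 + E − F = -2 + 146 − 73 = 71.

71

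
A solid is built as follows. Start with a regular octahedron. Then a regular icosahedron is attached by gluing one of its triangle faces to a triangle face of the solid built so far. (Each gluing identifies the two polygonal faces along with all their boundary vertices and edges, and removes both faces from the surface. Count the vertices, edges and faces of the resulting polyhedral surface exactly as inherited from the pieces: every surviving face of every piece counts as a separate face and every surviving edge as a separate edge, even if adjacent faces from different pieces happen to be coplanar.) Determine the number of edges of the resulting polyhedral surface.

39

A regular octahedron: V=6, E=12, F=8.
Attach a regular icosahedron (V=12, E=30, F=20) along a 3-gon: merge 3 vertices and 3 edges, delete both glued faces → V=15, E=39, F=26.
Check: V − E + F = 15 − 39 + 26 = 2.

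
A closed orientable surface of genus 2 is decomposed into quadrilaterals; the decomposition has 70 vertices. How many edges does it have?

144

χ = 2 − 2·2 = -2, and every face is a square so 4F = 2E.
V − E + F = -2 with E = 4F/2 gives 70 − (4/2 − 1)·F = -2, so F = 72 and E = 144.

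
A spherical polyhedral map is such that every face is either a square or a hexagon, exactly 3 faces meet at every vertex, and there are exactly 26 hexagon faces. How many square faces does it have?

Let x be the number of squares; then F = 26 + x.
Edge–face incidences: 2E = 6·26 + 4·x = 156 + 4x.
Every vertex has degree 3, so 3V = 2E.
Euler: V − E + F = 2 ⇒ (2E)/3 − E + (26 + x) = 2.
Multiply by 6: 2·(2E) − 3·(2E) + 6·(26 + x) = 12, i.e. 156 + 6x − (156 + 4x) = 12.
Collecting terms: 2x = 12, so x = 6.
Then 2E = 156 + 4·6 = 180, so E = 90, V = 2E/3 = 60, F = 26 + 6 = 32.

6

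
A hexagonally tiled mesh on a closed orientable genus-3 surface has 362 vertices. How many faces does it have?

χ = 2 − 2·3 = -4, and every face is a hexagon so 6F = 2E.
V − E + F = -4 with E = 6F/2 gives 362 − (6/2 − 1)·F = -4, so F = 183 and E = 549.

183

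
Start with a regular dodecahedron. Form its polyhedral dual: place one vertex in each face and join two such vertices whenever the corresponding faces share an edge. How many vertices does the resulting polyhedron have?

12

The base solid has V = 20, E = 30, F = 12.
The dual swaps V and F and preserves E: V′ = F = 12, E′ = E = 30, F′ = V = 20.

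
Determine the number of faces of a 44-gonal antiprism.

An antiprism on an n-gon has two n-gon caps and 2n triangles: V = 2·44 = 88, E = 4·44 = 176, F = 2·44 + 2 = 90.
Check: V − E + F = 88 − 176 + 90 = 2.

90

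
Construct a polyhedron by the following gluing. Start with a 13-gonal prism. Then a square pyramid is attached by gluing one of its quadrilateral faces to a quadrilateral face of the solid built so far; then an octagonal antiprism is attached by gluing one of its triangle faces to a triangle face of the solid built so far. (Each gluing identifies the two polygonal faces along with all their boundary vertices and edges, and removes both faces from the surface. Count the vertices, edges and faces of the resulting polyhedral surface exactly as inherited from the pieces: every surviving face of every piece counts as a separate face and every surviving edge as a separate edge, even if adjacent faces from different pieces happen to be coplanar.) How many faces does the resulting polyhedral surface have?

34

A 13-gonal prism: V=26, E=39, F=15.
Attach a square pyramid (V=5, E=8, F=5) along a 4-gon: merge 4 vertices and 4 edges, delete both glued faces → V=27, E=43, F=18.
Attach an octagonal antiprism (V=16, E=32, F=18) along a 3-gon: merge 3 vertices and 3 edges, delete both glued faces → V=40, E=72, F=34.
Check: V − E + F = 40 − 72 + 34 = 2.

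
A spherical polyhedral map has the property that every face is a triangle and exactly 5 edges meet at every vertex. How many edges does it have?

Each face has 3 edges and each edge borders two faces, so 2E = 3F.
Each vertex has degree 5, so 5V = 2E and hence V = 3F/5.
Euler: V − E + F = 2 ⇒ (3F/5) − (3F/2) + F = 2.
Multiply by 10: (6 − 15 + 10)F = 20, i.e. 1F = 20.
So F = 20, E = 3·20/2 = 30, V = 3·20/5 = 12.

30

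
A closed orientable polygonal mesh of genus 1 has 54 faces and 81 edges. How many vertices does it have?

27

For a closed orientable surface of genus 1, χ = 2 − 2·1 = 0.
V = 0 + E − F = 0 + 81 − 54 = 27.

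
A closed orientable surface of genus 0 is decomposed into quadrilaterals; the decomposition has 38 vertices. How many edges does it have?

72

χ = 2 − 2·0 = 2, and every face is a square so 4F = 2E.
V − E + F = 2 with E = 4F/2 gives 38 − (4/2 − 1)·F = 2, so F = 36 and E = 72.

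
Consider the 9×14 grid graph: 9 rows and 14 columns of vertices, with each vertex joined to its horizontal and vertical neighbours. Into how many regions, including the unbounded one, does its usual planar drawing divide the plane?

The grid has V = 9·14 = 126 vertices and E = 9·13 + 14·8 = 229 edges.
F = 2 − V + E = 2 − 126 + 229 = 105.

105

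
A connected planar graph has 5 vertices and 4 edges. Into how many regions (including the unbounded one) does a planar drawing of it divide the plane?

Euler's formula for a connected plane graph: V − E + F = 2, so F = 2 − 5 + 4 = 1.

1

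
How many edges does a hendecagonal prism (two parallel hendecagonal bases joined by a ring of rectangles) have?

A prism on an n-gon has two n-gon bases and n rectangular sides: V = 2·11 = 22, E = 3·11 = 33, F = 11 + 2 = 13.

33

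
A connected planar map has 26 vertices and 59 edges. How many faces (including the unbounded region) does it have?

35

Euler's formula for a connected plane graph: V − E + F = 2, so F = 2 − 26 + 59 = 35.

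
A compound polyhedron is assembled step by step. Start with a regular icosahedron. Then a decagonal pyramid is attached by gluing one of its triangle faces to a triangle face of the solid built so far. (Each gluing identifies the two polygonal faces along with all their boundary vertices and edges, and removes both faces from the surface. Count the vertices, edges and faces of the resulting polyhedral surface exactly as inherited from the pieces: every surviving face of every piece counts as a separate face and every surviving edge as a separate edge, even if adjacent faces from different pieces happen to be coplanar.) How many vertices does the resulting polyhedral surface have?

20

A regular icosahedron: V=12, E=30, F=20.
Attach a decagonal pyramid (V=11, E=20, F=11) along a 3-gon: merge 3 vertices and 3 edges, delete both glued faces → V=20, E=47, F=29.
Check: V − E + F = 20 − 47 + 29 = 2.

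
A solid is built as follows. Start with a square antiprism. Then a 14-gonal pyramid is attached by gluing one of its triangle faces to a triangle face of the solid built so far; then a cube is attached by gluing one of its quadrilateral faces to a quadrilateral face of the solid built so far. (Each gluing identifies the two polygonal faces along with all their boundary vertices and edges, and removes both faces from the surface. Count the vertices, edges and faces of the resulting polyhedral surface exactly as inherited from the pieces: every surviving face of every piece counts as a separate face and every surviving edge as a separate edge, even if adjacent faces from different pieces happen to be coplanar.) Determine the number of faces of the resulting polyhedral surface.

A square antiprism: V=8, E=16, F=10.
Attach a 14-gonal pyramid (V=15, E=28, F=15) along a 3-gon: merge 3 vertices and 3 edges, delete both glued faces → V=20, E=41, F=23.
Attach a cube (V=8, E=12, F=6) along a 4-gon: merge 4 vertices and 4 edges, delete both glued faces → V=24, E=49, F=27.
Check: V − E + F = 24 − 49 + 27 = 2.

27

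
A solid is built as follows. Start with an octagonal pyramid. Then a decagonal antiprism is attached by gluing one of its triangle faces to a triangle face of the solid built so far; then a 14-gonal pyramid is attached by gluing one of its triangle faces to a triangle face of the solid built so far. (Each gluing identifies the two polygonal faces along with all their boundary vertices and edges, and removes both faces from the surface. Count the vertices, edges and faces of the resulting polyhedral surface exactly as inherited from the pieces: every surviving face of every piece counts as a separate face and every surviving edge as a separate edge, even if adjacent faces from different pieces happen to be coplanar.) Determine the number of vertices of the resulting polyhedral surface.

38

An octagonal pyramid: V=9, E=16, F=9.
Attach a decagonal antiprism (V=20, E=40, F=22) along a 3-gon: merge 3 vertices and 3 edges, delete both glued faces → V=26, E=53, F=29.
Attach a 14-gonal pyramid (V=15, E=28, F=15) along a 3-gon: merge 3 vertices and 3 edges, delete both glued faces → V=38, E=78, F=42.
Check: V − E + F = 38 − 78 + 42 = 2.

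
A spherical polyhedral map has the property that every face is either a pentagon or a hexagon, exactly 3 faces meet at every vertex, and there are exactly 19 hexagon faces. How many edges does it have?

87

Let x be the number of pentagons; then F = 19 + x.
Edge–face incidences: 2E = 6·19 + 5·x = 114 + 5x.
Every vertex has degree 3, so 3V = 2E.
Euler: V − E + F = 2 ⇒ (2E)/3 − E + (19 + x) = 2.
Multiply by 6: 2·(2E) − 3·(2E) + 6·(19 + x) = 12, i.e. 114 + 6x − (114 + 5x) = 12.
Collecting terms: x = 12.
Then 2E = 114 + 5·12 = 174, so E = 87, V = 2E/3 = 58, F = 19 + 12 = 31.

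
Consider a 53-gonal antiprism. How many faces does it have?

108

An antiprism on an n-gon has two n-gon caps and 2n triangles: V = 2·53 = 106, E = 4·53 = 212, F = 2·53 + 2 = 108.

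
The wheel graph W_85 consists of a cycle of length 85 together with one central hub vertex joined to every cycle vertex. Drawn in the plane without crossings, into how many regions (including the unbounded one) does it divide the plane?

W_85 has V = 85 + 1 = 86 vertices and E = 2·85 = 170 edges.
By Euler's formula F = 2 − V + E = 2 − 86 + 170 = 86.

86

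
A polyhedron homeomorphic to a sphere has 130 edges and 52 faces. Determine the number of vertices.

Here V − E + F = 2.
V = 2 + E − F = 2 + 130 − 52 = 80.

80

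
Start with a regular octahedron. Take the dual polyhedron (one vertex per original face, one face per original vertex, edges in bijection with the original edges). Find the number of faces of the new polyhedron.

The base solid has V = 6, E = 12, F = 8.
The dual swaps V and F and preserves E: V′ = F = 8, E′ = E = 12, F′ = V = 6.

6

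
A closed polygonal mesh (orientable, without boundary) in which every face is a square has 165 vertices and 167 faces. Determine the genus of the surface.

Every face is a square, so 2E = 4·167 = 668, giving E = 334.
χ = V − E + F = 165 − 334 + 167 = -2.
For a closed orientable surface χ = 2 − 2g, so g = (2 − (-2))/2 = 2.

2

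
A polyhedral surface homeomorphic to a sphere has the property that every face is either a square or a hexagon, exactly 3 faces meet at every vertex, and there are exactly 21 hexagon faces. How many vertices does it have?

Let x be the number of squares; then F = 21 + x.
Edge–face incidences: 2E = 6·21 + 4·x = 126 + 4x.
Every vertex has degree 3, so 3V = 2E.
Euler: V − E + F = 2 ⇒ (2E)/3 − E + (21 + x) = 2.
Multiply by 6: 2·(2E) − 3·(2E) + 6·(21 + x) = 12, i.e. 126 + 6x − (126 + 4x) = 12.
Collecting terms: 2x = 12, so x = 6.
Then 2E = 126 + 4·6 = 150, so E = 75, V = 2E/3 = 50, F = 21 + 6 = 27.

50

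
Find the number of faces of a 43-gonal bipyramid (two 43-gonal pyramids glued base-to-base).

A bipyramid over an n-gon has 2n triangular faces and n + 2 vertices: V = 43 + 2 = 45, E = 3·43 = 129, F = 2·43 = 86.

86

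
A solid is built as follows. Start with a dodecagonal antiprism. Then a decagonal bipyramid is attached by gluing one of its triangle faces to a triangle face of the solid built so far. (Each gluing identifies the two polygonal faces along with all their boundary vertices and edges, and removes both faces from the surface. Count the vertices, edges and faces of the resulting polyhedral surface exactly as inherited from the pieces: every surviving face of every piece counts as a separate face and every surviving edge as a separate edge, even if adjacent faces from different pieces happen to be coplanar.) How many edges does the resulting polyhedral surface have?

75

A dodecagonal antiprism: V=24, E=48, F=26.
Attach a decagonal bipyramid (V=12, E=30, F=20) along a 3-gon: merge 3 vertices and 3 edges, delete both glued faces → V=33, E=75, F=44.
Check: V − E + F = 33 − 75 + 44 = 2.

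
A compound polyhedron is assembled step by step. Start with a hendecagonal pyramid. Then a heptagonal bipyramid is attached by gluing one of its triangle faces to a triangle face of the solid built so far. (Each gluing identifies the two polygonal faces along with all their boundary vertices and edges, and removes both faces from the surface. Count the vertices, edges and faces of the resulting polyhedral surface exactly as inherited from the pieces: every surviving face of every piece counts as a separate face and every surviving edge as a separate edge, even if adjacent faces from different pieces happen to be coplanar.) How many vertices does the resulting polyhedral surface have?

18

A hendecagonal pyramid: V=12, E=22, F=12.
Attach a heptagonal bipyramid (V=9, E=21, F=14) along a 3-gon: merge 3 vertices and 3 edges, delete both glued faces → V=18, E=40, F=24.
Check: V − E + F = 18 − 40 + 24 = 2.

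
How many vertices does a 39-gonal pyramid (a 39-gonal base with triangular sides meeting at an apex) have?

40

A pyramid on an n-gon base has one n-gon and n triangles: V = 39 + 1 = 40, E = 2·39 = 78, F = 39 + 1 = 40.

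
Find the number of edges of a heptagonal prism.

21

A prism on an n-gon has two n-gon bases and n rectangular sides: V = 2·7 = 14, E = 3·7 = 21, F = 7 + 2 = 9.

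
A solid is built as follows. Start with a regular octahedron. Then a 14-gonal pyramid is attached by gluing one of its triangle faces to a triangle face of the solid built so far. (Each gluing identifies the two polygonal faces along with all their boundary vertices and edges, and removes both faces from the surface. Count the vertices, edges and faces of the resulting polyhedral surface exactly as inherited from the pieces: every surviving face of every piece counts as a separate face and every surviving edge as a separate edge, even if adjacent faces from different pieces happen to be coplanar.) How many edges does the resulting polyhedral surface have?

A regular octahedron: V=6, E=12, F=8.
Attach a 14-gonal pyramid (V=15, E=28, F=15) along a 3-gon: merge 3 vertices and 3 edges, delete both glued faces → V=18, E=37, F=21.
Check: V − E + F = 18 − 37 + 21 = 2.

37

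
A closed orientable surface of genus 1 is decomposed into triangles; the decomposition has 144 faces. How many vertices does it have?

72

χ = 2 − 2·1 = 0, and every face is a triangle so 3F = 2E.
E = 3·144/2 = 216. Then V = 0 + E − F = 0 + 216 − 144 = 72.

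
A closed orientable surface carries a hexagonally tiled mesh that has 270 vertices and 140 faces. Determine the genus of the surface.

6

Every face is a hexagon, so 2E = 6·140 = 840, giving E = 420.
χ = V − E + F = 270 − 420 + 140 = -10.
For a closed orientable surface χ = 2 − 2g, so g = (2 − (-10))/2 = 6.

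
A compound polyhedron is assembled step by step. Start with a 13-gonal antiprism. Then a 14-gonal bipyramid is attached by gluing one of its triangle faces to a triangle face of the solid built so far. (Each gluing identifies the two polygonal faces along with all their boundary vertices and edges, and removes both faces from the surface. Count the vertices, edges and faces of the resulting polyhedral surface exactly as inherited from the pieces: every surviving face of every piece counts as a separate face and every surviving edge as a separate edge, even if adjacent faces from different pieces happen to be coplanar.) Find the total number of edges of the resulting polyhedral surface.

91

A 13-gonal antiprism: V=26, E=52, F=28.
Attach a 14-gonal bipyramid (V=16, E=42, F=28) along a 3-gon: merge 3 vertices and 3 edges, delete both glued faces → V=39, E=91, F=54.
Check: V − E + F = 39 − 91 + 54 = 2.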